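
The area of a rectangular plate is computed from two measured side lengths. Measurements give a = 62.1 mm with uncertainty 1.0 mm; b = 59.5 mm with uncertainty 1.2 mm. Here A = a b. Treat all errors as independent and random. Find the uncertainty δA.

95.4 mm^2

Relative error in a monomial: (δA/A)² = Σ (nᵢ · δxᵢ/xᵢ)².
  (1·δa/a)² = (1×0.0161)² = 0.000259;  (1·δb/b)² = (1×0.0202)² = 0.000407
δA/A = √(0.000666) = 0.0258
A = 3690 mm^2, so δA = 0.0258 × 3690 = 95.4 mm^2.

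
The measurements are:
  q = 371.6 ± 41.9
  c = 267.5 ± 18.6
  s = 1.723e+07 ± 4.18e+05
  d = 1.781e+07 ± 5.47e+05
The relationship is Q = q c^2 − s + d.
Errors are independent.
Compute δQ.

4.81e+06

Let p = q·c^2 = 2.659e+07. δp/p = √((1·δq/q)² + (2·δc/c)²) = √(0.0127 + 0.0193) = 0.179, so δp = 4.76e+06.
Q = p − s + d: δQ = √(δp² + δs² + δd²) = √(2.27e+13 + 1.75e+11 + 2.99e+11) = 4.81e+06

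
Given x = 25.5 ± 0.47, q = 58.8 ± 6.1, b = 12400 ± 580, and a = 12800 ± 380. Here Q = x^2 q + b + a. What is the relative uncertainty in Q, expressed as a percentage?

6.73%

Let p = x^2·q = 38200. δp/p = √((2·δx/x)² + (1·δq/q)²) = √(0.00136 + 0.0108) = 0.110, so δp = 4210.
Q = p + b + a: δQ = √(δp² + δb² + δa²) = √(1.77e+07 + 3.36e+05 + 1.44e+05) = 4270
Q = 63400, so δQ/Q = 4270/63400 = 0.0673.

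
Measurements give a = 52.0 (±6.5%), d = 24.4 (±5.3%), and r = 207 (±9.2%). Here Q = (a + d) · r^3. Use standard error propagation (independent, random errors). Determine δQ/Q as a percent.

28.0%

Let u = a + d = 76.4. δu = √(δa² + δd²) = √(11.4 + 1.67) = 3.62, so δu/u = 0.0474.
Q is then a monomial in u, r:
δQ/Q = √((δu/u)² + (3·δr/r)²) = √(0.00224 + 0.0762) = 0.280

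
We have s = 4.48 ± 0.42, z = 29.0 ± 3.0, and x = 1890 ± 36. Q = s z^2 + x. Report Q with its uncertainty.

Let p = s·z^2 = 3770. δp/p = √((1·δs/s)² + (2·δz/z)²) = √(0.00879 + 0.0428) = 0.227, so δp = 856.
Q = p + x: δQ = √(δp² + δx²) = √(7.32e+05 + 1300) = 857
Q = 5660.

5660 ± 857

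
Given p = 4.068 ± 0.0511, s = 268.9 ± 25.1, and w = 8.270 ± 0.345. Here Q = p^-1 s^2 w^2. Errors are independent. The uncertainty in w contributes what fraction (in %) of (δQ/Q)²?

(δQ/Q)² = (-1·δp/p)² + (2·δs/s)² + (2·δw/w)²
  p term: (-1×0.0126)² = 0.000158
  s term: (2×0.0933)² = 0.0349
  w term: (2×0.0417)² = 0.00696
Total = 0.0420. Share from w = 0.00696/0.0420 = 0.166.

16.6%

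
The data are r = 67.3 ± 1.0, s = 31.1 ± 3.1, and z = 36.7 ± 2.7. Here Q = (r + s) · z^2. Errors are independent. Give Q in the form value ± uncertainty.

(1.33 ± 0.200) × 10^5

Let u = r + s = 98.4. δu = √(δr² + δs²) = √(1.00 + 9.61) = 3.26, so δu/u = 0.0331.
Q is then a monomial in u, z:
δQ/Q = √((δu/u)² + (2·δz/z)²) = √(0.00110 + 0.0216) = 0.151
Q = 1.33e+05, so δQ = 0.151 × 1.33e+05 = 20000.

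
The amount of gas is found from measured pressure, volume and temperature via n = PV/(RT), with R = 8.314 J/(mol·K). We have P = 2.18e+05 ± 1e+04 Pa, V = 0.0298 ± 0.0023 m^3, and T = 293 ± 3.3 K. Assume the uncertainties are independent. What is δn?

0.241 mol

Each factor contributes (exponent × relative error)² to (δn/n)²:
  (1·δP/P)² = (1×0.0459)² = 0.00210;  (1·δV/V)² = (1×0.0772)² = 0.00596;  (-1·δT/T)² = (-1×0.0113)² = 0.000127
δn/n = √(0.00819) = 0.0905
n = 2.67 mol, so δn = 0.0905 × 2.67 = 0.241 mol.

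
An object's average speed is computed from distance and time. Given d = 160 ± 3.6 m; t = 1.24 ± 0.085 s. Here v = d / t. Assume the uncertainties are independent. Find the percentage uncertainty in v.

7.21%

v is a product of powers, so relative uncertainties combine in quadrature:
  (1·δd/d)² = (1×0.0225)² = 0.000506;  (-1·δt/t)² = (-1×0.0685)² = 0.00470
δv/v = √(0.00521) = 0.0721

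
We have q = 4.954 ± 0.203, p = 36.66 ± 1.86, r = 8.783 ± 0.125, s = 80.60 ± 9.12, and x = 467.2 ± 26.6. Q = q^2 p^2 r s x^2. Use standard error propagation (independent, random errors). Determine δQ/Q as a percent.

20.7%

For a monomial Q ∝ q^2, p^2, r, s, x^2, fractional errors add in quadrature:
  (2·δq/q)² = (2×0.0410)² = 0.00672;  (2·δp/p)² = (2×0.0507)² = 0.0103;  (1·δr/r)² = (1×0.0142)² = 0.000203;  (1·δs/s)² = (1×0.113)² = 0.0128;  (2·δx/x)² = (2×0.0569)² = 0.0130
δQ/Q = √(0.0430) = 0.207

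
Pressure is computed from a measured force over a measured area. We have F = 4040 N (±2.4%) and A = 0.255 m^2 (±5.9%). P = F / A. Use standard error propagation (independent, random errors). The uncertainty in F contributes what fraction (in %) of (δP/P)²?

(δP/P)² = (1·δF/F)² + (-1·δA/A)²
  F term: (1×0.0240)² = 0.000576
  A term: (-1×0.0590)² = 0.00348
Total = 0.00406. Share from F = 0.000576/0.00406 = 0.142.

14.2%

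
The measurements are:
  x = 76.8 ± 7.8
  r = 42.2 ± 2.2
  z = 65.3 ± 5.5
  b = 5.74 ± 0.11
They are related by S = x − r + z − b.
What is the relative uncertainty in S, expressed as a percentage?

For a sum/difference, combine absolute errors in quadrature:
  (δx)² = 60.8;  (δr)² = 4.84;  (δz)² = 30.2;  (δb)² = 0.0121
δS = √(95.9) = 9.80
S = 94.2, so δS/S = 9.80/94.2 = 0.104.

10.4%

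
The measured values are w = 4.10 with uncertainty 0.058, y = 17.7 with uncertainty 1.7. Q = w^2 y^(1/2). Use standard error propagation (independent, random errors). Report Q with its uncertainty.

For a monomial Q ∝ w^2, y^(1/2), fractional errors add in quadrature:
  (2·δw/w)² = (2×0.0141)² = 0.000800;  (½·δy/y)² = (0.5×0.0960)² = 0.00231
δQ/Q = √(0.00311) = 0.0557
Q = 70.7, so δQ = 0.0557 × 70.7 = 3.94.

70.7 ± 3.94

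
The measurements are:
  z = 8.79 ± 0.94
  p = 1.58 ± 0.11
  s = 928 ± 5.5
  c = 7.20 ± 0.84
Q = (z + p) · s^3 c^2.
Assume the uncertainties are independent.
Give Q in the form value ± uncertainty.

(4.30 ± 1.08) × 10^11

Let u = z + p = 10.4. δu = √(δz² + δp²) = √(0.884 + 0.0121) = 0.946, so δu/u = 0.0913.
Q is then a monomial in u, s, c:
δQ/Q = √((δu/u)² + (3·δs/s)² + (2·δc/c)²) = √(0.00833 + 0.000316 + 0.0544) = 0.251
Q = 4.3e+11, so δQ = 0.251 × 4.3e+11 = 1.08e+11.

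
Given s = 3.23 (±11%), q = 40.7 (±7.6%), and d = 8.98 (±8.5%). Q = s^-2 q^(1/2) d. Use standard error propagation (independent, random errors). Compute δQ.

For a monomial Q ∝ s^-2, q^(1/2), d, fractional errors add in quadrature:
  (-2·δs/s)² = (-2×0.110)² = 0.0484;  (½·δq/q)² = (0.5×0.0760)² = 0.00144;  (1·δd/d)² = (1×0.0850)² = 0.00723
δQ/Q = √(0.0571) = 0.239
Q = 5.49, so δQ = 0.239 × 5.49 = 1.31.

1.31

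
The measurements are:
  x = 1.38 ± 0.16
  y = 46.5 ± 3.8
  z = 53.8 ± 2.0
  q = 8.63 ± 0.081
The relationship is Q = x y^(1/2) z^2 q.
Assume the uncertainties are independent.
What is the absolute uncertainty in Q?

Products/powers → add relative errors in quadrature, weighted by exponent:
  (1·δx/x)² = (1×0.116)² = 0.0134;  (½·δy/y)² = (0.5×0.0817)² = 0.00167;  (2·δz/z)² = (2×0.0372)² = 0.00553;  (1·δq/q)² = (1×0.00939)² = 8.81e-05
δQ/Q = √(0.0207) = 0.144
Q = 2.35e+05, so δQ = 0.144 × 2.35e+05 = 33800.

33800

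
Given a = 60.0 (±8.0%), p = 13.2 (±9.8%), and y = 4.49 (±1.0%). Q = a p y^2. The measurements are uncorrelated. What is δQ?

2040

Q is a product of powers, so relative uncertainties combine in quadrature:
  (1·δa/a)² = (1×0.0800)² = 0.00640;  (1·δp/p)² = (1×0.0980)² = 0.00960;  (2·δy/y)² = (2×0.0100)² = 0.000400
δQ/Q = √(0.0164) = 0.128
Q = 16000, so δQ = 0.128 × 16000 = 2040.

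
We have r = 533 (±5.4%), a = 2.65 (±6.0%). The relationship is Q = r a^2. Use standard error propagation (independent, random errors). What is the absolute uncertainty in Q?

Each factor contributes (exponent × relative error)² to (δQ/Q)²:
  (1·δr/r)² = (1×0.0540)² = 0.00292;  (2·δa/a)² = (2×0.0600)² = 0.0144
δQ/Q = √(0.0173) = 0.132
Q = 3740, so δQ = 0.132 × 3740 = 493.

493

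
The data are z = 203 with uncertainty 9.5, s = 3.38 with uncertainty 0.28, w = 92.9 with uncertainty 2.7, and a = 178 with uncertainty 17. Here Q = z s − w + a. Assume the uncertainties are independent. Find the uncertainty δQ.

67.5

Let p = z·s = 686. δp/p = √((1·δz/z)² + (1·δs/s)²) = √(0.00219 + 0.00686) = 0.0951, so δp = 65.3.
Q = p − w + a: δQ = √(δp² + δw² + δa²) = √(4260 + 7.29 + 289) = 67.5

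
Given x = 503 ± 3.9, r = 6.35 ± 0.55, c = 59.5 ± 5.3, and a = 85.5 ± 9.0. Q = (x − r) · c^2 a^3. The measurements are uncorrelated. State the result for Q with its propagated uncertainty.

Let u = x − r = 497. δu = √(δx² + δr²) = √(15.2 + 0.303) = 3.94, so δu/u = 0.00793.
Q is then a monomial in u, c, a:
δQ/Q = √((δu/u)² + (2·δc/c)² + (3·δa/a)²) = √(6.29e-05 + 0.0317 + 0.0997) = 0.363
Q = 1.1e+12, so δQ = 0.363 × 1.1e+12 = 3.99e+11.

(1.10 ± 0.399) × 10^12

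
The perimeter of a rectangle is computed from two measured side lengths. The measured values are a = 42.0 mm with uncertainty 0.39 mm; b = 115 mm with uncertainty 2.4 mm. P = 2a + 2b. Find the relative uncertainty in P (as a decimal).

Absolute uncertainties add in quadrature for a linear combination:
  (2·δa)² = 0.608;  (2·δb)² = 23.0
δP = √(23.6) = 4.86 mm
P = 314 mm, so δP/P = 4.86/314 = 0.0155.

0.0155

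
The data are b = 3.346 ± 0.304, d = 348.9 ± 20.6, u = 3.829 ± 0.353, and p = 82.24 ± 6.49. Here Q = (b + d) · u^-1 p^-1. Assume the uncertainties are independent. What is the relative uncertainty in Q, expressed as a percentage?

13.5%

Let w = b + d = 352.2. δw = √(δb² + δd²) = √(0.0924 + 424) = 20.6, so δw/w = 0.0585.
Q is then a monomial in w, u, p:
δQ/Q = √((δw/w)² + (-1·δu/u)² + (-1·δp/p)²) = √(0.00342 + 0.00850 + 0.00623) = 0.135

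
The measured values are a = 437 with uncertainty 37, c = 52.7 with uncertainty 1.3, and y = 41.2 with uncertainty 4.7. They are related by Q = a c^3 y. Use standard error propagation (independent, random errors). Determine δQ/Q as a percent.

16.0%

Each factor contributes (exponent × relative error)² to (δQ/Q)²:
  (1·δa/a)² = (1×0.0847)² = 0.00717;  (3·δc/c)² = (3×0.0247)² = 0.00548;  (1·δy/y)² = (1×0.114)² = 0.0130
δQ/Q = √(0.0257) = 0.160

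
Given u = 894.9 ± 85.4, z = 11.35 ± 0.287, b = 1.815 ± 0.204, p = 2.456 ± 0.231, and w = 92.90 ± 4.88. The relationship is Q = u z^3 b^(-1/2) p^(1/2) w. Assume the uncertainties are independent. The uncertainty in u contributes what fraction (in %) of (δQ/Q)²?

(δQ/Q)² = (1·δu/u)² + (3·δz/z)² + (−½·δb/b)² + (½·δp/p)² + (1·δw/w)²
  u term: (1×0.0954)² = 0.00911
  z term: (3×0.0253)² = 0.00575
  b term: (-0.5×0.112)² = 0.00316
  p term: (0.5×0.0941)² = 0.00221
  w term: (1×0.0525)² = 0.00276
Total = 0.0230. Share from u = 0.00911/0.0230 = 0.396.

39.6%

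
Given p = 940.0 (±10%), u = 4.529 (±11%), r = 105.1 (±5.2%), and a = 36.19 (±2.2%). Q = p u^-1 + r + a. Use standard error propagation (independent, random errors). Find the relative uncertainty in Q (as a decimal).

Let w = p·u^-1 = 207.6. δw/w = √((1·δp/p)² + (-1·δu/u)²) = √(0.0100 + 0.0121) = 0.149, so δw = 30.9.
Q = w + r + a: δQ = √(δw² + δr² + δa²) = √(952 + 29.9 + 0.634) = 31.3
Q = 348.8, so δQ/Q = 31.3/348.8 = 0.0899.

0.0899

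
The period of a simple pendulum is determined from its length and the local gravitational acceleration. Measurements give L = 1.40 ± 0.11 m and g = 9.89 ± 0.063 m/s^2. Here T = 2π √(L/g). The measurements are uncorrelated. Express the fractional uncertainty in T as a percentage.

T is a product of powers, so relative uncertainties combine in quadrature:
  (½·δL/L)² = (0.5×0.0786)² = 0.00154;  (−½·δg/g)² = (-0.5×0.00637)² = 1.01e-05
δT/T = √(0.00155) = 0.0394

3.94%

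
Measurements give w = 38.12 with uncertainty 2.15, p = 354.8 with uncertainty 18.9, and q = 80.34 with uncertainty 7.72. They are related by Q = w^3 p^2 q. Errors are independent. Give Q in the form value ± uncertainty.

For a monomial Q ∝ w^3, p^2, q, fractional errors add in quadrature:
  (3·δw/w)² = (3×0.0564)² = 0.0286;  (2·δp/p)² = (2×0.0533)² = 0.0114;  (1·δq/q)² = (1×0.0961)² = 0.00923
δQ/Q = √(0.0492) = 0.222
Q = 5.602e+11, so δQ = 0.222 × 5.602e+11 = 1.24e+11.

(5.602 ± 1.24) × 10^11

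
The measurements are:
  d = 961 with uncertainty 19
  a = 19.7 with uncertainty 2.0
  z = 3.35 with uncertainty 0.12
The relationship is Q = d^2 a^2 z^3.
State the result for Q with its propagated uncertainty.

Since Q is a product/quotient, work with relative uncertainties:
  (2·δd/d)² = (2×0.0198)² = 0.00156;  (2·δa/a)² = (2×0.102)² = 0.0412;  (3·δz/z)² = (3×0.0358)² = 0.0115
δQ/Q = √(0.0543) = 0.233
Q = 1.35e+10, so δQ = 0.233 × 1.35e+10 = 3.14e+09.

(1.35 ± 0.314) × 10^10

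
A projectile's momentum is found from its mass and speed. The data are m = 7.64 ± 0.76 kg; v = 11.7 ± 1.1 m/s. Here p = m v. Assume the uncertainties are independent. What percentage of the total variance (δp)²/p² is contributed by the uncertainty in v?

(δp/p)² = (1·δm/m)² + (1·δv/v)²
  m term: (1×0.0995)² = 0.00990
  v term: (1×0.0940)² = 0.00884
Total = 0.0187. Share from v = 0.00884/0.0187 = 0.472.

47.2%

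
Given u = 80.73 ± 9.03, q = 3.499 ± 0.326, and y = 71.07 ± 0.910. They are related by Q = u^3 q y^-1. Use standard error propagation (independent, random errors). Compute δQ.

Q is a product of powers, so relative uncertainties combine in quadrature:
  (3·δu/u)² = (3×0.112)² = 0.113;  (1·δq/q)² = (1×0.0932)² = 0.00868;  (-1·δy/y)² = (-1×0.0128)² = 0.000164
δQ/Q = √(0.121) = 0.348
Q = 25900, so δQ = 0.348 × 25900 = 9030.

9030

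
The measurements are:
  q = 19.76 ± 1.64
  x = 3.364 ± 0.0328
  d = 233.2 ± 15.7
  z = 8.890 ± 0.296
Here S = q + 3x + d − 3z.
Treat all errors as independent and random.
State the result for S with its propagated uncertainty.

236.4 ± 15.8

S is a linear combination, so absolute uncertainties add in quadrature:
  (δq)² = 2.69;  (3·δx)² = 0.00968;  (δd)² = 246;  (3·δz)² = 0.789
δS = √(250) = 15.8
S = 236.4.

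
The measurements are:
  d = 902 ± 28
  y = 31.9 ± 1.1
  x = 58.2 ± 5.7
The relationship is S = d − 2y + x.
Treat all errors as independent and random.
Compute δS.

S is a linear combination, so absolute uncertainties add in quadrature:
  (δd)² = 784;  (2·δy)² = 4.84;  (δx)² = 32.5
δS = √(821) = 28.7

28.7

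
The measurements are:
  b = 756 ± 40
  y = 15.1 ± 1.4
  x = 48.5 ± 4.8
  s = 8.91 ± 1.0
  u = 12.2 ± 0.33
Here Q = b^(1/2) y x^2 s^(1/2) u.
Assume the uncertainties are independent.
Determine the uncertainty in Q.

Products/powers → add relative errors in quadrature, weighted by exponent:
  (½·δb/b)² = (0.5×0.0529)² = 0.000700;  (1·δy/y)² = (1×0.0927)² = 0.00860;  (2·δx/x)² = (2×0.0990)² = 0.0392;  (½·δs/s)² = (0.5×0.112)² = 0.00315;  (1·δu/u)² = (1×0.0270)² = 0.000732
δQ/Q = √(0.0524) = 0.229
Q = 3.56e+07, so δQ = 0.229 × 3.56e+07 = 8.14e+06.

8.14e+06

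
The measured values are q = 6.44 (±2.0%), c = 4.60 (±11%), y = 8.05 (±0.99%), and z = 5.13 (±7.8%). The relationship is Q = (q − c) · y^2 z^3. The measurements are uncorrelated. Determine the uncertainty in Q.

Let u = q − c = 1.84. δu = √(δq² + δc²) = √(0.0166 + 0.256) = 0.522, so δu/u = 0.284.
Q is then a monomial in u, y, z:
δQ/Q = √((δu/u)² + (2·δy/y)² + (3·δz/z)²) = √(0.0805 + 0.000392 + 0.0548) = 0.368
Q = 16100, so δQ = 0.368 × 16100 = 5930.

5930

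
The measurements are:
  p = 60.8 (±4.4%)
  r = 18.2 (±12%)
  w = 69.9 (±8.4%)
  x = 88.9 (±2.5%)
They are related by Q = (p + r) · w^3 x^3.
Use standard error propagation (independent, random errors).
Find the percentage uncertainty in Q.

26.7%

Let u = p + r = 79.0. δu = √(δp² + δr²) = √(7.16 + 4.77) = 3.45, so δu/u = 0.0437.
Q is then a monomial in u, w, x:
δQ/Q = √((δu/u)² + (3·δw/w)² + (3·δx/x)²) = √(0.00191 + 0.0635 + 0.00563) = 0.267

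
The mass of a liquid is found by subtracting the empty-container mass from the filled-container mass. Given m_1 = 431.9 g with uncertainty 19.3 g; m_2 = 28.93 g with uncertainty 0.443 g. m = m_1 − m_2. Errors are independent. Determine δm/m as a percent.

4.79%

Each term contributes (cᵢ δxᵢ)² to (δm)²:
  (δm_1)² = 372;  (δm_2)² = 0.196
δm = √(373) = 19.3 g
m = 403.0 g, so δm/m = 19.3/403.0 = 0.0479.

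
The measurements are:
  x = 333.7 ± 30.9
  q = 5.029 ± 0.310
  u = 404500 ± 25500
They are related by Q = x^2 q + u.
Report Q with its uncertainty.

Let p = x^2·q = 560000. δp/p = √((2·δx/x)² + (1·δq/q)²) = √(0.0343 + 0.00380) = 0.195, so δp = 1.09e+05.
Q = p + u: δQ = √(δp² + δu²) = √(1.19e+10 + 6.5e+08) = 1.12e+05
Q = 964500.

(9.645 ± 1.12) × 10^5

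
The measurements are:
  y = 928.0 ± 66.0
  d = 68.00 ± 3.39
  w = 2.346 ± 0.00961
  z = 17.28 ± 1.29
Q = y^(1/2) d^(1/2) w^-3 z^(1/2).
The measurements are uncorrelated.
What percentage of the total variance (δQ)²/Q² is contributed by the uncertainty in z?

(δQ/Q)² = (½·δy/y)² + (½·δd/d)² + (-3·δw/w)² + (½·δz/z)²
  y term: (0.5×0.0711)² = 0.00126
  d term: (0.5×0.0499)² = 0.000621
  w term: (-3×0.00410)² = 0.000151
  z term: (0.5×0.0747)² = 0.00139
Total = 0.00343. Share from z = 0.00139/0.00343 = 0.406.

40.6%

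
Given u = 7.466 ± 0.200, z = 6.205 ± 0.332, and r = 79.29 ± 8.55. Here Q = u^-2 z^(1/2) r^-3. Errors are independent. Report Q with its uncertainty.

(8.965 ± 2.95) × 10^-8

Products/powers → add relative errors in quadrature, weighted by exponent:
  (-2·δu/u)² = (-2×0.0268)² = 0.00287;  (½·δz/z)² = (0.5×0.0535)² = 0.000716;  (-3·δr/r)² = (-3×0.108)² = 0.105
δQ/Q = √(0.108) = 0.329
Q = 8.965e-08, so δQ = 0.329 × 8.965e-08 = 2.95e-08.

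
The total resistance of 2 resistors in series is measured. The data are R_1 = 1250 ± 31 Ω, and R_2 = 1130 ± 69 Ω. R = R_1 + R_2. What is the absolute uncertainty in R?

Each term contributes (cᵢ δxᵢ)² to (δR)²:
  (δR_1)² = 961;  (δR_2)² = 4760
δR = √(5720) = 75.6 Ω

75.6 Ω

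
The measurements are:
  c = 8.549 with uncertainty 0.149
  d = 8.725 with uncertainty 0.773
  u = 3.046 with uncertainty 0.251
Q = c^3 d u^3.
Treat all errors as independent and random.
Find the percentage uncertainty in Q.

Relative error in a monomial: (δQ/Q)² = Σ (nᵢ · δxᵢ/xᵢ)².
  (3·δc/c)² = (3×0.0174)² = 0.00273;  (1·δd/d)² = (1×0.0886)² = 0.00785;  (3·δu/u)² = (3×0.0824)² = 0.0611
δQ/Q = √(0.0717) = 0.268

26.8%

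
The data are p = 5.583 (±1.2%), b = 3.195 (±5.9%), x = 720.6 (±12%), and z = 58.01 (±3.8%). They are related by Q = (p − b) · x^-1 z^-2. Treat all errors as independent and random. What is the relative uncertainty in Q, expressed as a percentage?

Let u = p − b = 2.388. δu = √(δp² + δb²) = √(0.00449 + 0.0355) = 0.200, so δu/u = 0.0838.
Q is then a monomial in u, x, z:
δQ/Q = √((δu/u)² + (-1·δx/x)² + (-2·δz/z)²) = √(0.00702 + 0.0144 + 0.00578) = 0.165

16.5%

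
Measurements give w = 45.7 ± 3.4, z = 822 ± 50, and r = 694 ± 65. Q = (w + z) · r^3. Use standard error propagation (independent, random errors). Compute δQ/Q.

0.287

Let u = w + z = 868. δu = √(δw² + δz²) = √(11.6 + 2500) = 50.1, so δu/u = 0.0578.
Q is then a monomial in u, r:
δQ/Q = √((δu/u)² + (3·δr/r)²) = √(0.00334 + 0.0789) = 0.287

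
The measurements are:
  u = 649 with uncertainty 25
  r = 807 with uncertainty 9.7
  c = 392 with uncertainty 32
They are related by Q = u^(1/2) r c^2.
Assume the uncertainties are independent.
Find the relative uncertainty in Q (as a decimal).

Q is a product of powers, so relative uncertainties combine in quadrature:
  (½·δu/u)² = (0.5×0.0385)² = 0.000371;  (1·δr/r)² = (1×0.0120)² = 0.000144;  (2·δc/c)² = (2×0.0816)² = 0.0267
δQ/Q = √(0.0272) = 0.165

0.165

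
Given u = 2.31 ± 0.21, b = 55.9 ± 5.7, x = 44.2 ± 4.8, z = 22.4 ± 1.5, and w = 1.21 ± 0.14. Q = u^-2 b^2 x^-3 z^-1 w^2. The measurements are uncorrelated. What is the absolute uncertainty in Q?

Products/powers → add relative errors in quadrature, weighted by exponent:
  (-2·δu/u)² = (-2×0.0909)² = 0.0331;  (2·δb/b)² = (2×0.102)² = 0.0416;  (-3·δx/x)² = (-3×0.109)² = 0.106;  (-1·δz/z)² = (-1×0.0670)² = 0.00448;  (2·δw/w)² = (2×0.116)² = 0.0535
δQ/Q = √(0.239) = 0.489
Q = 0.000443, so δQ = 0.489 × 0.000443 = 0.000217.

0.000217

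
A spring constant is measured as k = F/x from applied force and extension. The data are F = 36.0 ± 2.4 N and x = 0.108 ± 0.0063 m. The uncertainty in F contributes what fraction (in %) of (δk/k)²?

56.6%

(δk/k)² = (1·δF/F)² + (-1·δx/x)²
  F term: (1×0.0667)² = 0.00444
  x term: (-1×0.0583)² = 0.00340
Total = 0.00785. Share from F = 0.00444/0.00785 = 0.566.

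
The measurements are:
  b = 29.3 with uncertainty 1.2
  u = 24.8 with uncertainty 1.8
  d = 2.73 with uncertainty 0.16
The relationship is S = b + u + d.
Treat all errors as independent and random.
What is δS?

S is a linear combination, so absolute uncertainties add in quadrature:
  (δb)² = 1.44;  (δu)² = 3.24;  (δd)² = 0.0256
δS = √(4.71) = 2.17

2.17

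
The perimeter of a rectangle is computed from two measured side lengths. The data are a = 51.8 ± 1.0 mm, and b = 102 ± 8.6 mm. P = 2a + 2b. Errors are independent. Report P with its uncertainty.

308 ± 17.3 mm

Each term contributes (cᵢ δxᵢ)² to (δP)²:
  (2·δa)² = 4.00;  (2·δb)² = 296
δP = √(300) = 17.3 mm
P = 308 mm.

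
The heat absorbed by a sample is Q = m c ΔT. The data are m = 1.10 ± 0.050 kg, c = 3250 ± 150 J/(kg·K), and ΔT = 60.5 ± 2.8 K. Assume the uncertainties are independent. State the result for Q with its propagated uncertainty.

(2.16 ± 0.172) × 10^5 J

Relative error in a monomial: (δQ/Q)² = Σ (nᵢ · δxᵢ/xᵢ)².
  (1·δm/m)² = (1×0.0455)² = 0.00207;  (1·δc/c)² = (1×0.0462)² = 0.00213;  (1·δΔT/ΔT)² = (1×0.0463)² = 0.00214
δQ/Q = √(0.00634) = 0.0796
Q = 2.16e+05 J, so δQ = 0.0796 × 2.16e+05 = 17200 J.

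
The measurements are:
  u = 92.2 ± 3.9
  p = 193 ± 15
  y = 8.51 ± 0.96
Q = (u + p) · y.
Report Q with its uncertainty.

2430 ± 304

Let w = u + p = 285. δw = √(δu² + δp²) = √(15.2 + 225) = 15.5, so δw/w = 0.0543.
Q is then a monomial in w, y:
δQ/Q = √((δw/w)² + (1·δy/y)²) = √(0.00295 + 0.0127) = 0.125
Q = 2430, so δQ = 0.125 × 2430 = 304.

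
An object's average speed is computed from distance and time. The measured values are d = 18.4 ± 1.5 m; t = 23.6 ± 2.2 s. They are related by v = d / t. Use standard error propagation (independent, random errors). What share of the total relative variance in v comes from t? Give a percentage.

(δv/v)² = (1·δd/d)² + (-1·δt/t)²
  d term: (1×0.0815)² = 0.00665
  t term: (-1×0.0932)² = 0.00869
Total = 0.0153. Share from t = 0.00869/0.0153 = 0.567.

56.7%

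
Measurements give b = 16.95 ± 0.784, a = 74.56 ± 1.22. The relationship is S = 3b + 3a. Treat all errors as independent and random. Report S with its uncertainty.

Sums and differences: (δS)² = Σ (cᵢ δxᵢ)².
  (3·δb)² = 5.53;  (3·δa)² = 13.4
δS = √(18.9) = 4.35
S = 274.5.

274.5 ± 4.35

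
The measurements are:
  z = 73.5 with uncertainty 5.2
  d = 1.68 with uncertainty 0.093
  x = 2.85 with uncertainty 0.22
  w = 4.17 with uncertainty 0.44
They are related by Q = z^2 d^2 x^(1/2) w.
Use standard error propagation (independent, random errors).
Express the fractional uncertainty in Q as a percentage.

Q is a product of powers, so relative uncertainties combine in quadrature:
  (2·δz/z)² = (2×0.0707)² = 0.0200;  (2·δd/d)² = (2×0.0554)² = 0.0123;  (½·δx/x)² = (0.5×0.0772)² = 0.00149;  (1·δw/w)² = (1×0.106)² = 0.0111
δQ/Q = √(0.0449) = 0.212

21.2%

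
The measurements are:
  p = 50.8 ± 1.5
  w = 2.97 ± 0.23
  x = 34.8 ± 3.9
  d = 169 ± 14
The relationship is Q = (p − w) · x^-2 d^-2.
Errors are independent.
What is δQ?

3.88e-07

Let u = p − w = 47.8. δu = √(δp² + δw²) = √(2.25 + 0.0529) = 1.52, so δu/u = 0.0317.
Q is then a monomial in u, x, d:
δQ/Q = √((δu/u)² + (-2·δx/x)² + (-2·δd/d)²) = √(0.00101 + 0.0502 + 0.0275) = 0.281
Q = 1.38e-06, so δQ = 0.281 × 1.38e-06 = 3.88e-07.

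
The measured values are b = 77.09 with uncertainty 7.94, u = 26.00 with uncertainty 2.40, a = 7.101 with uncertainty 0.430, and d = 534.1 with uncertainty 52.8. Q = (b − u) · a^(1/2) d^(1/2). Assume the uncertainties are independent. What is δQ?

542

Let w = b − u = 51.09. δw = √(δb² + δu²) = √(63.0 + 5.76) = 8.29, so δw/w = 0.162.
Q is then a monomial in w, a, d:
δQ/Q = √((δw/w)² + (½·δa/a)² + (½·δd/d)²) = √(0.0264 + 0.000917 + 0.00244) = 0.172
Q = 3146, so δQ = 0.172 × 3146 = 542.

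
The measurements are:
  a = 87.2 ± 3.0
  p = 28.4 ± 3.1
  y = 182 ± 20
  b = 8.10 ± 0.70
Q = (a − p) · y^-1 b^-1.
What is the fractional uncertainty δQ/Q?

Let u = a − p = 58.8. δu = √(δa² + δp²) = √(9.00 + 9.61) = 4.31, so δu/u = 0.0734.
Q is then a monomial in u, y, b:
δQ/Q = √((δu/u)² + (-1·δy/y)² + (-1·δb/b)²) = √(0.00538 + 0.0121 + 0.00747) = 0.158

0.158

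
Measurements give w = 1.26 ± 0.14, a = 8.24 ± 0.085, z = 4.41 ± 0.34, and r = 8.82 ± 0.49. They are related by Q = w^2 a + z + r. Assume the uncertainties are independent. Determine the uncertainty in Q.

Let p = w^2·a = 13.1. δp/p = √((2·δw/w)² + (1·δa/a)²) = √(0.0494 + 0.000106) = 0.222, so δp = 2.91.
Q = p + z + r: δQ = √(δp² + δz² + δr²) = √(8.47 + 0.116 + 0.240) = 2.97

2.97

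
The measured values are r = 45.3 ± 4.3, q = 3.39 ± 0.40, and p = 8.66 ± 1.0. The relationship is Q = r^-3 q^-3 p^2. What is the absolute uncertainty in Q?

Since Q is a product/quotient, work with relative uncertainties:
  (-3·δr/r)² = (-3×0.0949)² = 0.0811;  (-3·δq/q)² = (-3×0.118)² = 0.125;  (2·δp/p)² = (2×0.115)² = 0.0533
δQ/Q = √(0.260) = 0.510
Q = 2.07e-05, so δQ = 0.510 × 2.07e-05 = 1.06e-05.

1.06e-05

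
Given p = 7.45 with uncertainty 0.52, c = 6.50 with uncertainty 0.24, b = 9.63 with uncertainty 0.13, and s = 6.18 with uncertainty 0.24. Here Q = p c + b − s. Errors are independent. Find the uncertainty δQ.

Let w = p·c = 48.4. δw/w = √((1·δp/p)² + (1·δc/c)²) = √(0.00487 + 0.00136) = 0.0790, so δw = 3.82.
Q = w + b − s: δQ = √(δw² + δb² + δs²) = √(14.6 + 0.0169 + 0.0576) = 3.83

3.83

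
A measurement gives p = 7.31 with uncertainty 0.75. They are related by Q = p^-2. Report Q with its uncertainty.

Relative error in a monomial: (δQ/Q)² = Σ (nᵢ · δxᵢ/xᵢ)².
  (-2·δp/p)² = (-2×0.103)² = 0.0421
δQ/Q = √(0.0421) = 0.205
Q = 0.0187, so δQ = 0.205 × 0.0187 = 0.00384.

0.0187 ± 0.00384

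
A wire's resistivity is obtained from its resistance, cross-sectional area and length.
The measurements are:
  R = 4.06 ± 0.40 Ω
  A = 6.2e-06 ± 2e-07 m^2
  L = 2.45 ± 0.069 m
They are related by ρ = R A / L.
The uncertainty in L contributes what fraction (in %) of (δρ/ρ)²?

6.87%

(δρ/ρ)² = (1·δR/R)² + (1·δA/A)² + (-1·δL/L)²
  R term: (1×0.0985)² = 0.00971
  A term: (1×0.0323)² = 0.00104
  L term: (-1×0.0282)² = 0.000793
Total = 0.0115. Share from L = 0.000793/0.0115 = 0.0687.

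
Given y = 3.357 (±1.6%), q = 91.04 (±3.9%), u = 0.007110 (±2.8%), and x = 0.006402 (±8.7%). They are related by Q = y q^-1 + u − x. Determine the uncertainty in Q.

0.00166

Let p = y·q^-1 = 0.03687. δp/p = √((1·δy/y)² + (-1·δq/q)²) = √(0.000256 + 0.00152) = 0.0422, so δp = 0.00155.
Q = p + u − x: δQ = √(δp² + δu² + δx²) = √(2.42e-06 + 3.96e-08 + 3.1e-07) = 0.00166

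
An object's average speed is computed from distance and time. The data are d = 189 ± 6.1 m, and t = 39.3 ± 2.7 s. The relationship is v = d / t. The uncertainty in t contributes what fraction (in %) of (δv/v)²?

(δv/v)² = (1·δd/d)² + (-1·δt/t)²
  d term: (1×0.0323)² = 0.00104
  t term: (-1×0.0687)² = 0.00472
Total = 0.00576. Share from t = 0.00472/0.00576 = 0.819.

81.9%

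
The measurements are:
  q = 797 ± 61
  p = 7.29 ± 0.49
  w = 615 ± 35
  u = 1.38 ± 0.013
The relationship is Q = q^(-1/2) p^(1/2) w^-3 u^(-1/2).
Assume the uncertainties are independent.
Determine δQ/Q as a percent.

Each factor contributes (exponent × relative error)² to (δQ/Q)²:
  (−½·δq/q)² = (-0.5×0.0765)² = 0.00146;  (½·δp/p)² = (0.5×0.0672)² = 0.00113;  (-3·δw/w)² = (-3×0.0569)² = 0.0291;  (−½·δu/u)² = (-0.5×0.00942)² = 2.22e-05
δQ/Q = √(0.0318) = 0.178

17.8%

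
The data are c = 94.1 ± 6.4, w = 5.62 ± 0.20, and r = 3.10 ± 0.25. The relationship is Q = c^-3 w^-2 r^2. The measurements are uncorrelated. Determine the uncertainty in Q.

9.85e-08

For a monomial Q ∝ c^-3, w^-2, r^2, fractional errors add in quadrature:
  (-3·δc/c)² = (-3×0.0680)² = 0.0416;  (-2·δw/w)² = (-2×0.0356)² = 0.00507;  (2·δr/r)² = (2×0.0806)² = 0.0260
δQ/Q = √(0.0727) = 0.270
Q = 3.65e-07, so δQ = 0.270 × 3.65e-07 = 9.85e-08.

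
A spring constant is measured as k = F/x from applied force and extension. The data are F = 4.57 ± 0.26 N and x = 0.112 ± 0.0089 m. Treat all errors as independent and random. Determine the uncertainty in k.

Since k is a product/quotient, work with relative uncertainties:
  (1·δF/F)² = (1×0.0569)² = 0.00324;  (-1·δx/x)² = (-1×0.0795)² = 0.00631
δk/k = √(0.00955) = 0.0977
k = 40.8 N/m, so δk = 0.0977 × 40.8 = 3.99 N/m.

3.99 N/m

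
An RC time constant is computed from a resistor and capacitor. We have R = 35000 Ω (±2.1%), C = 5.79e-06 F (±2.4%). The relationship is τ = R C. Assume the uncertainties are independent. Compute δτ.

0.00646 s

τ is a product of powers, so relative uncertainties combine in quadrature:
  (1·δR/R)² = (1×0.0210)² = 0.000441;  (1·δC/C)² = (1×0.0240)² = 0.000576
δτ/τ = √(0.00102) = 0.0319
τ = 0.203 s, so δτ = 0.0319 × 0.203 = 0.00646 s.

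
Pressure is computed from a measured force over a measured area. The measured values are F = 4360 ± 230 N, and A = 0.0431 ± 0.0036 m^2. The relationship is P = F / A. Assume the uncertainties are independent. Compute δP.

9990 Pa

P is a product of powers, so relative uncertainties combine in quadrature:
  (1·δF/F)² = (1×0.0528)² = 0.00278;  (-1·δA/A)² = (-1×0.0835)² = 0.00698
δP/P = √(0.00976) = 0.0988
P = 1.01e+05 Pa, so δP = 0.0988 × 1.01e+05 = 9990 Pa.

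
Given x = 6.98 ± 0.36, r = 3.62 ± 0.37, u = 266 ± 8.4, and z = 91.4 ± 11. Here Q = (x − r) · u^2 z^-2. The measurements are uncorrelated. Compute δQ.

Let w = x − r = 3.36. δw = √(δx² + δr²) = √(0.130 + 0.137) = 0.516, so δw/w = 0.154.
Q is then a monomial in w, u, z:
δQ/Q = √((δw/w)² + (2·δu/u)² + (-2·δz/z)²) = √(0.0236 + 0.00399 + 0.0579) = 0.292
Q = 28.5, so δQ = 0.292 × 28.5 = 8.32.

8.32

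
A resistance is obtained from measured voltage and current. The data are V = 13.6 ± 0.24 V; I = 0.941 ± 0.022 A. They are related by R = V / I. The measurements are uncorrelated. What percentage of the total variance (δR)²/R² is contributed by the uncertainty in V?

36.3%

(δR/R)² = (1·δV/V)² + (-1·δI/I)²
  V term: (1×0.0176)² = 0.000311
  I term: (-1×0.0234)² = 0.000547
Total = 0.000858. Share from V = 0.000311/0.000858 = 0.363.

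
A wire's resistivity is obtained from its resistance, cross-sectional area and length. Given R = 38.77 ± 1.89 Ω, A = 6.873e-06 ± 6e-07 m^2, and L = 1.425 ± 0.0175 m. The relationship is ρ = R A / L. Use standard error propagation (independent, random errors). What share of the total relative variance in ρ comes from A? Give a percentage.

(δρ/ρ)² = (1·δR/R)² + (1·δA/A)² + (-1·δL/L)²
  R term: (1×0.0487)² = 0.00238
  A term: (1×0.0873)² = 0.00762
  L term: (-1×0.0123)² = 0.000151
Total = 0.0101. Share from A = 0.00762/0.0101 = 0.751.

75.1%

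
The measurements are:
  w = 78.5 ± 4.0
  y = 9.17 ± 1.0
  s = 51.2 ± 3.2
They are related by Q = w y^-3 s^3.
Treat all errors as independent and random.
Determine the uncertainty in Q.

5200

Q is a product of powers, so relative uncertainties combine in quadrature:
  (1·δw/w)² = (1×0.0510)² = 0.00260;  (-3·δy/y)² = (-3×0.109)² = 0.107;  (3·δs/s)² = (3×0.0625)² = 0.0352
δQ/Q = √(0.145) = 0.381
Q = 13700, so δQ = 0.381 × 13700 = 5200.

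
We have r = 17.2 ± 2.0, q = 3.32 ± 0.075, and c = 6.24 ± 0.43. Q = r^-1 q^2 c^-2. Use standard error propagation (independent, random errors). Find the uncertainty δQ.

For a monomial Q ∝ r^-1, q^2, c^-2, fractional errors add in quadrature:
  (-1·δr/r)² = (-1×0.116)² = 0.0135;  (2·δq/q)² = (2×0.0226)² = 0.00204;  (-2·δc/c)² = (-2×0.0689)² = 0.0190
δQ/Q = √(0.0346) = 0.186
Q = 0.0165, so δQ = 0.186 × 0.0165 = 0.00306.

0.00306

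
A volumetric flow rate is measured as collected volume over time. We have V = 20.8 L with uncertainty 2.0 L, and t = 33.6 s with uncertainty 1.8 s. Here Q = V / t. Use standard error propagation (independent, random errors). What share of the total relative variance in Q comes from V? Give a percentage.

(δQ/Q)² = (1·δV/V)² + (-1·δt/t)²
  V term: (1×0.0962)² = 0.00925
  t term: (-1×0.0536)² = 0.00287
Total = 0.0121. Share from V = 0.00925/0.0121 = 0.763.

76.3%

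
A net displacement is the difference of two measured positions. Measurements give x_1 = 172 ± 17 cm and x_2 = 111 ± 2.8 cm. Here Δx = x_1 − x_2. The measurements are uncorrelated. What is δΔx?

Sums and differences: (δΔx)² = Σ (cᵢ δxᵢ)².
  (δx_1)² = 289;  (δx_2)² = 7.84
δΔx = √(297) = 17.2 cm

17.2 cm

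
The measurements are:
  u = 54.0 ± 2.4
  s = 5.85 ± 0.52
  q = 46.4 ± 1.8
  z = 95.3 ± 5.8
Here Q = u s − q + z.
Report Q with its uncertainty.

Let p = u·s = 316. δp/p = √((1·δu/u)² + (1·δs/s)²) = √(0.00198 + 0.00790) = 0.0994, so δp = 31.4.
Q = p − q + z: δQ = √(δp² + δq² + δz²) = √(986 + 3.24 + 33.6) = 32.0
Q = 365.

365 ± 32.0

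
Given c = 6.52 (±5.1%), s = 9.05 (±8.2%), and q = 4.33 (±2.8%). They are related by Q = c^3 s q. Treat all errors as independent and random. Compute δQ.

Since Q is a product/quotient, work with relative uncertainties:
  (3·δc/c)² = (3×0.0510)² = 0.0234;  (1·δs/s)² = (1×0.0820)² = 0.00672;  (1·δq/q)² = (1×0.0280)² = 0.000784
δQ/Q = √(0.0309) = 0.176
Q = 10900, so δQ = 0.176 × 10900 = 1910.

1910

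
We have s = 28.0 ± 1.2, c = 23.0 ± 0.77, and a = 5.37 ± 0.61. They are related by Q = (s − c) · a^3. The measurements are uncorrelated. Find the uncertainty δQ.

Let u = s − c = 5.00. δu = √(δs² + δc²) = √(1.44 + 0.593) = 1.43, so δu/u = 0.285.
Q is then a monomial in u, a:
δQ/Q = √((δu/u)² + (3·δa/a)²) = √(0.0813 + 0.116) = 0.444
Q = 774, so δQ = 0.444 × 774 = 344.

344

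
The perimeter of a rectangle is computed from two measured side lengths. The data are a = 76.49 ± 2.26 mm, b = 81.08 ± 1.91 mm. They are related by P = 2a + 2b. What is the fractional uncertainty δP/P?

Each term contributes (cᵢ δxᵢ)² to (δP)²:
  (2·δa)² = 20.4;  (2·δb)² = 14.6
δP = √(35.0) = 5.92 mm
P = 315.1 mm, so δP/P = 5.92/315.1 = 0.0188.

0.0188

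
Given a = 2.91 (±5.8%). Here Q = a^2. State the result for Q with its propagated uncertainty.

Relative error in a monomial: (δQ/Q)² = Σ (nᵢ · δxᵢ/xᵢ)².
  (2·δa/a)² = (2×0.0580)² = 0.0135
δQ/Q = √(0.0135) = 0.116
Q = 8.47, so δQ = 0.116 × 8.47 = 0.982.

8.47 ± 0.982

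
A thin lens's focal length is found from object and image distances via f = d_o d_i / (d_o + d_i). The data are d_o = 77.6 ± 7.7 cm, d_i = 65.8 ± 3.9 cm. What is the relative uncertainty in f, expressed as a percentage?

∂f/∂d_o = (d_i/(d_o+d_i))² = 0.211;  ∂f/∂d_i = (d_o/(d_o+d_i))² = 0.293
δf = √((∂f/∂d_o · δd_o)² + (∂f/∂d_i · δd_i)²) = √(2.63 + 1.30) = 1.98 cm
f = 35.6 cm, so δf/f = 1.98/35.6 = 0.0557.

5.57%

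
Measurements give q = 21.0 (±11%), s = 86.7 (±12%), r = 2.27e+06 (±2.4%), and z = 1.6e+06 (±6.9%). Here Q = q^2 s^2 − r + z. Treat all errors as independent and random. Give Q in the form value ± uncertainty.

(2.64 ± 1.09) × 10^6

Let p = q^2·s^2 = 3.31e+06. δp/p = √((2·δq/q)² + (2·δs/s)²) = √(0.0484 + 0.0576) = 0.326, so δp = 1.08e+06.
Q = p − r + z: δQ = √(δp² + δr² + δz²) = √(1.16e+12 + 2.97e+09 + 1.22e+10) = 1.09e+06
Q = 2.64e+06.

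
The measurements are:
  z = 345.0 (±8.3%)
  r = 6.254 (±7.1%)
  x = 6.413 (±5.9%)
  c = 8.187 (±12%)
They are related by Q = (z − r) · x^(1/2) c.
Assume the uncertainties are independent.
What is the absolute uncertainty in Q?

Let u = z − r = 338.7. δu = √(δz² + δr²) = √(820 + 0.197) = 28.6, so δu/u = 0.0845.
Q is then a monomial in u, x, c:
δQ/Q = √((δu/u)² + (½·δx/x)² + (1·δc/c)²) = √(0.00715 + 0.000870 + 0.0144) = 0.150
Q = 7023, so δQ = 0.150 × 7023 = 1050.

1050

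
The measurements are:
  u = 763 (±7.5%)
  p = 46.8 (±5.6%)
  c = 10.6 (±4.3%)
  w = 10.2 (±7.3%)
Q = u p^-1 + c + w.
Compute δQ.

Let h = u·p^-1 = 16.3. δh/h = √((1·δu/u)² + (-1·δp/p)²) = √(0.00562 + 0.00314) = 0.0936, so δh = 1.53.
Q = h + c + w: δQ = √(δh² + δc² + δw²) = √(2.33 + 0.208 + 0.554) = 1.76

1.76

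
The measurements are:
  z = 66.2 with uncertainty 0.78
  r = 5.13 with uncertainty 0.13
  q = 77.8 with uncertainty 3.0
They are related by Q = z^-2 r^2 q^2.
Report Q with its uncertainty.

36.3 ± 3.46

Since Q is a product/quotient, work with relative uncertainties:
  (-2·δz/z)² = (-2×0.0118)² = 0.000555;  (2·δr/r)² = (2×0.0253)² = 0.00257;  (2·δq/q)² = (2×0.0386)² = 0.00595
δQ/Q = √(0.00907) = 0.0952
Q = 36.3, so δQ = 0.0952 × 36.3 = 3.46.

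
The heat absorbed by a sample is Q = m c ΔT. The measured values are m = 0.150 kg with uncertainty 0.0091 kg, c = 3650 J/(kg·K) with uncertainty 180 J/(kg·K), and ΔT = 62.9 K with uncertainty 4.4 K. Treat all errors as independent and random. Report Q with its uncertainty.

34400 ± 3610 J

For a monomial Q ∝ m, c, ΔT, fractional errors add in quadrature:
  (1·δm/m)² = (1×0.0607)² = 0.00368;  (1·δc/c)² = (1×0.0493)² = 0.00243;  (1·δΔT/ΔT)² = (1×0.0700)² = 0.00489
δQ/Q = √(0.0110) = 0.105
Q = 34400 J, so δQ = 0.105 × 34400 = 3610 J.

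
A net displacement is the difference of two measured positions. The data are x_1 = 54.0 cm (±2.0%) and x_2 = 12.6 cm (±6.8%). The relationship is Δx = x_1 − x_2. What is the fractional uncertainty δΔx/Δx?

0.0333

Sums and differences: (δΔx)² = Σ (cᵢ δxᵢ)².
  (δx_1)² = 1.17;  (δx_2)² = 0.734
δΔx = √(1.90) = 1.38 cm
Δx = 41.4 cm, so δΔx/Δx = 1.38/41.4 = 0.0333.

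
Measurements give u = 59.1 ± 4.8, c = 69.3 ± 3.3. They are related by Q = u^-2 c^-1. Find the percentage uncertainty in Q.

16.9%

Since Q is a product/quotient, work with relative uncertainties:
  (-2·δu/u)² = (-2×0.0812)² = 0.0264;  (-1·δc/c)² = (-1×0.0476)² = 0.00227
δQ/Q = √(0.0287) = 0.169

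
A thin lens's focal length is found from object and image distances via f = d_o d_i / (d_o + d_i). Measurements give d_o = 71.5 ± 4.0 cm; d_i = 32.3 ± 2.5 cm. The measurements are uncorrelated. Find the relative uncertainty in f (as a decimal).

∂f/∂d_o = (d_i/(d_o+d_i))² = 0.0968;  ∂f/∂d_i = (d_o/(d_o+d_i))² = 0.474
δf = √((∂f/∂d_o · δd_o)² + (∂f/∂d_i · δd_i)²) = √(0.150 + 1.41) = 1.25 cm
f = 22.2 cm, so δf/f = 1.25/22.2 = 0.0561.

0.0561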